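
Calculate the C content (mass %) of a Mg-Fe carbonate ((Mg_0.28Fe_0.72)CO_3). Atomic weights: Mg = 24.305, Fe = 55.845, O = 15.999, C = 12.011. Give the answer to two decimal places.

Molar mass of (Mg_0.28Fe_0.72)CO_3: 0.28·24.305 + 0.72·55.845 + 1·12.011 + 3·15.999 = 107.022 g/mol.
Mass of C per formula unit: 1 × 12.011 = 12.011 g.
Weight fraction C = 12.011 / 107.022 = 0.1122.

11.22 mass %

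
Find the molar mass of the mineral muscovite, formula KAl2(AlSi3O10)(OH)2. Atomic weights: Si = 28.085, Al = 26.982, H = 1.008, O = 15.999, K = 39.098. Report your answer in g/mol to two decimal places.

The formula mass is the sum 1×39.098 + 3×26.982 + 3×28.085 + 12×15.999 + 2×1.008.

398.30 g/mol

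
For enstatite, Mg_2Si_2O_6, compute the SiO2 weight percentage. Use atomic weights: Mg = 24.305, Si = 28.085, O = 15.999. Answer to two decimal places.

59.85 wt%

Formula mass = 200.774 g/mol.
2 Si → 2.0000 mol SiO2 per formula unit; M(SiO2) = 60.083, so SiO2 mass = 120.166 g.
120.166/200.774 × 100 = 59.85 wt%.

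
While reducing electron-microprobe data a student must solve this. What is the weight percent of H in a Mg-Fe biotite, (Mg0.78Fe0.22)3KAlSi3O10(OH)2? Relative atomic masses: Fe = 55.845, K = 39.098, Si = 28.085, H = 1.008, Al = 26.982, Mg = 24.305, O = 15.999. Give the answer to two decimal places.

0.46 mass %

Formula mass = 2.34×24.305 + 0.66×55.845 + 1×39.098 + 1×26.982 + 3×28.085 + 12×15.999 + 2×1.008 = 438.070 g/mol, of which 2.016 g is H.
So H makes up 2.016/438.070 = 0.0046 of the mass, i.e. 0.46%.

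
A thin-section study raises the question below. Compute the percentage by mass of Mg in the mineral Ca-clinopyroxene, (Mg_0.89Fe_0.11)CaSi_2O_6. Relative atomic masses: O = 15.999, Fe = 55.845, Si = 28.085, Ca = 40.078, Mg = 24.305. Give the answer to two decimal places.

M((Mg_0.89Fe_0.11)CaSi_2O_6) = 220.016 g/mol.
Mg contributes 0.89 × 24.305 = 21.631 g per mole.
21.631/220.016 = 0.0983 → 9.83%.

9.83 mass %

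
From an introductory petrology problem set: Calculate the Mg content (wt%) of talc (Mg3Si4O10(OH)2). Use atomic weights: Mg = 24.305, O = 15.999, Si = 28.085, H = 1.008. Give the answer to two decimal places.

M(Mg3Si4O10(OH)2) = 379.259 g/mol.
Mg contributes 3 × 24.305 = 72.915 g per mole.
72.915/379.259 = 0.1923 → 19.23%.

19.23 wt%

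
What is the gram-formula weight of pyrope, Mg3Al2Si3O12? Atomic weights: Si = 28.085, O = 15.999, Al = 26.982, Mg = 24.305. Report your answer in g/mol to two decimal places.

403.12 g/mol

Mg: 3 × 24.305 = 72.9150
Al: 2 × 26.982 = 53.9640
Si: 3 × 28.085 = 84.2550
O: 12 × 15.999 = 191.9880
Summing the contributions gives the formula mass.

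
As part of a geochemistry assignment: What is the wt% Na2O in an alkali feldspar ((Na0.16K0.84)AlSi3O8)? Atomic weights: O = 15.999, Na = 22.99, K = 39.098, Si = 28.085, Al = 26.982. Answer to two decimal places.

1.80 wt%

Molar mass of (Na0.16K0.84)AlSi3O8 = 0.16*22.99 + 0.84*39.098 + 1*26.982 + 3*28.085 + 8*15.999 = 275.750 g/mol.
Each formula unit contains 0.16 Na, equivalent to 0.16/2 = 0.0800 mol Na2O.
M(Na2O) = 2×22.99 + 1×15.999 = 61.979 g/mol.
Mass of Na2O per formula unit = 0.0800 × 61.979 = 4.958 g.
Na2O wt% = 4.958 / 275.750 × 100 = 1.80%.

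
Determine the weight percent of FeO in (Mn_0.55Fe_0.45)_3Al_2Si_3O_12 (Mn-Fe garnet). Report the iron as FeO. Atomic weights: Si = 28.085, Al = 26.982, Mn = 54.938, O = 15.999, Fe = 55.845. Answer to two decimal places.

Formula mass = 496.245 g/mol.
1.35 Fe → 1.3500 mol FeO per formula unit; M(FeO) = 71.844, so FeO mass = 96.989 g.
96.989/496.245 × 100 = 19.54 wt%.

19.54 wt%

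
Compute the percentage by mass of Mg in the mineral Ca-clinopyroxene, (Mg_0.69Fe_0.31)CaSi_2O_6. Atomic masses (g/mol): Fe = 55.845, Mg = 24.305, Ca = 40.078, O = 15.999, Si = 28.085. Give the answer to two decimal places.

M((Mg_0.69Fe_0.31)CaSi_2O_6) = 226.324 g/mol.
Mg contributes 0.69 × 24.305 = 16.770 g per mole.
16.770/226.324 = 0.0741 → 7.41%.

7.41 wt%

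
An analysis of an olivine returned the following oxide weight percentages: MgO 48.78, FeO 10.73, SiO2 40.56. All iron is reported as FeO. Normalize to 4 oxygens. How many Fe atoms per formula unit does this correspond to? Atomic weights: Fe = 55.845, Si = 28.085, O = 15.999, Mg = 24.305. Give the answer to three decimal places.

MgO (M=40.304): mol = 1.21030; Mg = 1.21030, O = 1.21030.
FeO (M=71.844): mol = 0.14935; Fe = 0.14935, O = 0.14935.
SiO2 (M=60.083): mol = 0.67507; Si = 0.67507, O = 1.35014.
ΣO = 2.70979; factor = 4/ΣO = 1.47613.
Fe apfu = 0.14935 × 1.47613 = 0.220.

0.220 Fe apfu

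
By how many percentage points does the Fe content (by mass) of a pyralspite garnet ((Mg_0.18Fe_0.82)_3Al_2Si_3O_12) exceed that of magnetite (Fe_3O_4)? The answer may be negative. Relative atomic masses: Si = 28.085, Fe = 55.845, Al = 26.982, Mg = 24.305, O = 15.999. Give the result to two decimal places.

M((Mg_0.18Fe_0.82)_3Al_2Si_3O_12) = 480.710 g/mol, so wt% Fe = 137.379/480.710 × 100 = 28.58%.
M(Fe_3O_4) = 231.531 g/mol, so wt% Fe = 167.535/231.531 × 100 = 72.36%.
28.58 − 72.36 = -43.78 pp.

-43.78 percentage points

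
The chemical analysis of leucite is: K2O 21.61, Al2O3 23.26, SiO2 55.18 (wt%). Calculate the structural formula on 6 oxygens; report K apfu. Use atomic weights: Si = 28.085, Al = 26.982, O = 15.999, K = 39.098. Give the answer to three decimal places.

1.001 K apfu

21.61 wt% K2O ÷ 94.195 g/mol = 0.22942 mol, giving 0.45884 K and 0.22942 O.
23.26 wt% Al2O3 ÷ 101.961 g/mol = 0.22813 mol, giving 0.45626 Al and 0.68439 O.
55.18 wt% SiO2 ÷ 60.083 g/mol = 0.91840 mol, giving 0.91840 Si and 1.83680 O.
Oxygen sums to 2.75061; scaling by 6/2.75061 = 2.18133 puts the formula on 6 O.
K: 0.45884 × 2.18133 = 1.001 atoms per formula unit.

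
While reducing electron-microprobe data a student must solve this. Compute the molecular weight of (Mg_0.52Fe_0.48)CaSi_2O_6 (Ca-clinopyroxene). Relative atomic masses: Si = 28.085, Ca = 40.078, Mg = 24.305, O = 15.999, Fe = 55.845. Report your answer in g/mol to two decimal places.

231.69 g/mol

M = 0.52*24.305 + 0.48*55.845 + 1*40.078 + 2*28.085 + 6*15.999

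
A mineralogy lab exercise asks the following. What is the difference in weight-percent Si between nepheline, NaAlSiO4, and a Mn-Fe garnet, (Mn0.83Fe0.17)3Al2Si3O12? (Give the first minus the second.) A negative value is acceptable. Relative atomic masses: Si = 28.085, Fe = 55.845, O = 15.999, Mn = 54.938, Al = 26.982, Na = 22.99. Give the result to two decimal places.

First mineral: 28.085 g Si in 142.053 g formula = 19.77 wt% Si.
Second mineral: 84.255 g Si in 495.484 g formula = 17.00 wt% Si.
19.77% − 17.00% gives a difference of 2.77 percentage points.

2.77 percentage points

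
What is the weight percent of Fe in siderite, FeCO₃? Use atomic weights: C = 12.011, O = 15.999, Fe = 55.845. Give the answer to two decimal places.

48.20 wt%

M(FeCO₃) = 115.853 g/mol.
Fe contributes 1 × 55.845 = 55.845 g per mole.
55.845/115.853 = 0.4820 → 48.20%.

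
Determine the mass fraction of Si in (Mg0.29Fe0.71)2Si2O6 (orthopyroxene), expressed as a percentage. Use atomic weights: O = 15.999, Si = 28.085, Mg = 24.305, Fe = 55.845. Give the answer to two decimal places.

22.87 weight percent

Formula mass = 0.58*24.305 + 1.42*55.845 + 2*28.085 + 6*15.999 = 245.561 g/mol, of which 56.170 g is Si.
So Si makes up 56.170/245.561 = 0.2287 of the mass, i.e. 22.87%.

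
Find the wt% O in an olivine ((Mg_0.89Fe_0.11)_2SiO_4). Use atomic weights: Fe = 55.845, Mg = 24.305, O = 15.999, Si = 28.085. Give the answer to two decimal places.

Formula mass = 1.78·24.305 + 0.22·55.845 + 1·28.085 + 4·15.999 = 147.630 g/mol, of which 63.996 g is O.
So O makes up 63.996/147.630 = 0.4335 of the mass, i.e. 43.35%.

43.35 weight percent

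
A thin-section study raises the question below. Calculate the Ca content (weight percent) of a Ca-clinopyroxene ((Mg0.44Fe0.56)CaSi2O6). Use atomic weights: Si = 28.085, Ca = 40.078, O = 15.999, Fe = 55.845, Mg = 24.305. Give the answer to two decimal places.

17.11 weight percent

M((Mg0.44Fe0.56)CaSi2O6) = 234.209 g/mol.
Ca contributes 1 × 40.078 = 40.078 g per mole.
40.078/234.209 = 0.1711 → 17.11%.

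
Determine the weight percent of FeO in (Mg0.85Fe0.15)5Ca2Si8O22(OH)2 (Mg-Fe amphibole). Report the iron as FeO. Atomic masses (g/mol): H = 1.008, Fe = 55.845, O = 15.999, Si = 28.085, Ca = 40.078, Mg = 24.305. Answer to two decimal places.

6.45 wt%

M((Mg0.85Fe0.15)5Ca2Si8O22(OH)2) = 836.008 g/mol; M(FeO) = 71.844 g/mol.
Moles FeO per formula unit = 0.75 Fe ÷ 1 = 0.7500.
FeO fraction = (0.7500 × 71.844) / 836.008 = 53.883/836.008 = 0.0645.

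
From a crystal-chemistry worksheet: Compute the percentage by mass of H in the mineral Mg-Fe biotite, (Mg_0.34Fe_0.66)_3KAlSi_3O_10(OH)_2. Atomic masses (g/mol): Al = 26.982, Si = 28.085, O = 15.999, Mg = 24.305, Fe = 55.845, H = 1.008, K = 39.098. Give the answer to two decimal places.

0.42 weight percent

Molar mass of (Mg_0.34Fe_0.66)_3KAlSi_3O_10(OH)_2: 1.02*24.305 + 1.98*55.845 + 1*39.098 + 1*26.982 + 3*28.085 + 12*15.999 + 2*1.008 = 479.703 g/mol.
Mass of H per formula unit: 2 × 1.008 = 2.016 g.
Weight fraction H = 2.016 / 479.703 = 0.0042.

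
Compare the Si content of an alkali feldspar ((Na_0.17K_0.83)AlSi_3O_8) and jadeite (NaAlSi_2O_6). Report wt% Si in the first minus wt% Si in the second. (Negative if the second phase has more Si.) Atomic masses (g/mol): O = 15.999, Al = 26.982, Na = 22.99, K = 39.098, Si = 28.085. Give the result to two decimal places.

2.78 percentage points

Si in (Na_0.17K_0.83)AlSi_3O_8: molar mass 275.589 g/mol; 3×28.085 = 84.255 g → 30.57 wt%.
Si in NaAlSi_2O_6: molar mass 202.136 g/mol; 2×28.085 = 56.170 g → 27.79 wt%.
Difference = 30.57 − 27.79 = 2.78 percentage points.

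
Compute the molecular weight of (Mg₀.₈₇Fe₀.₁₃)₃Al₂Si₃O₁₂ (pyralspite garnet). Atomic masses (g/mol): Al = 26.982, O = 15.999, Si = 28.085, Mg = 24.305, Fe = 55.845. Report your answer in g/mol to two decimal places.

415.42 g/mol

The formula mass is the sum 2.61×24.305 + 0.39×55.845 + 2×26.982 + 3×28.085 + 12×15.999.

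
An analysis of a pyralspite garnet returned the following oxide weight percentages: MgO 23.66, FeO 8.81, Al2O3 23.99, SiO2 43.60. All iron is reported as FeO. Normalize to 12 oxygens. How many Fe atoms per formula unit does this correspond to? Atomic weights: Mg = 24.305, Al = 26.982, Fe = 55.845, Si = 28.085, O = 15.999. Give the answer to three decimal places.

0.513 Fe apfu

MgO (M=40.304): mol = 0.58704; Mg = 0.58704, O = 0.58704.
FeO (M=71.844): mol = 0.12263; Fe = 0.12263, O = 0.12263.
Al2O3 (M=101.961): mol = 0.23529; Al = 0.47058, O = 0.70587.
SiO2 (M=60.083): mol = 0.72566; Si = 0.72566, O = 1.45132.
ΣO = 2.86686; factor = 12/ΣO = 4.18576.
Fe apfu = 0.12263 × 4.18576 = 0.513.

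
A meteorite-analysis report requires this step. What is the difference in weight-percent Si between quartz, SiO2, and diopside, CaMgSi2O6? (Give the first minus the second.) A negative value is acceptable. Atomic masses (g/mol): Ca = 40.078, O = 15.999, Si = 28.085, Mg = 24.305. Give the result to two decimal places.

M(SiO2) = 60.083 g/mol, so wt% Si = 28.085/60.083 × 100 = 46.74%.
M(CaMgSi2O6) = 216.547 g/mol, so wt% Si = 56.170/216.547 × 100 = 25.94%.
46.74 − 25.94 = 20.80 pp.

20.80 percentage points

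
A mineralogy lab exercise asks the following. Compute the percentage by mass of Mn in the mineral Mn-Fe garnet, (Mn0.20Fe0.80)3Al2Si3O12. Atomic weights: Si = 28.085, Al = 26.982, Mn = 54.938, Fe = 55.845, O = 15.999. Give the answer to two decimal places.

M((Mn0.20Fe0.80)3Al2Si3O12) = 497.198 g/mol.
Mn contributes 0.60 × 54.938 = 32.963 g per mole.
32.963/497.198 = 0.0663 → 6.63%.

6.63 wt%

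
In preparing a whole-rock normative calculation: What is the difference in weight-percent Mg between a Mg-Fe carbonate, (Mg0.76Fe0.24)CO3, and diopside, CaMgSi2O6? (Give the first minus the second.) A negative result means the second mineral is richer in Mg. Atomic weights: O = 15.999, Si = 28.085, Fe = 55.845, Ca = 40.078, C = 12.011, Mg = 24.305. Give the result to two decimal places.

M((Mg0.76Fe0.24)CO3) = 91.883 g/mol, so wt% Mg = 18.472/91.883 × 100 = 20.10%.
M(CaMgSi2O6) = 216.547 g/mol, so wt% Mg = 24.305/216.547 × 100 = 11.22%.
20.10 − 11.22 = 8.88 pp.

8.88 percentage points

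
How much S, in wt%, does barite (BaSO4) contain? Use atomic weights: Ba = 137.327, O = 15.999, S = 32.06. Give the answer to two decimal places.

13.74 wt%

Molar mass of BaSO4: 1·137.327 + 1·32.06 + 4·15.999 = 233.383 g/mol.
Mass of S per formula unit: 1 × 32.06 = 32.060 g.
Weight fraction S = 32.060 / 233.383 = 0.1374.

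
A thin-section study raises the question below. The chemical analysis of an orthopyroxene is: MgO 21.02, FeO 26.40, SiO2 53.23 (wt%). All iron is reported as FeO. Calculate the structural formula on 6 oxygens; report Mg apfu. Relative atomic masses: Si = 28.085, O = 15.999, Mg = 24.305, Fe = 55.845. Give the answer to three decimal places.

1.176 Mg apfu

MgO: 21.02/40.304 = 0.52154 mol → 0.52154 mol Mg, 0.52154 mol O.
FeO: 26.40/71.844 = 0.36746 mol → 0.36746 mol Fe, 0.36746 mol O.
SiO2: 53.23/60.083 = 0.88594 mol → 0.88594 mol Si, 1.77188 mol O.
Total oxygen = 2.66088 mol. Normalization factor = 6/2.66088 = 2.25489.
Mg per 6 O = 0.52154 × 2.25489 = 1.176.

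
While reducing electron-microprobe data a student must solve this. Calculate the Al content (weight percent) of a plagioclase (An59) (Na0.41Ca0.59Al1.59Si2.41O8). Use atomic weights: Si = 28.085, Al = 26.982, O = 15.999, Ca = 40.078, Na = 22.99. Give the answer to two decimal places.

M(Na0.41Ca0.59Al1.59Si2.41O8) = 271.650 g/mol.
Al contributes 1.59 × 26.982 = 42.901 g per mole.
42.901/271.650 = 0.1579 → 15.79%.

15.79 weight percent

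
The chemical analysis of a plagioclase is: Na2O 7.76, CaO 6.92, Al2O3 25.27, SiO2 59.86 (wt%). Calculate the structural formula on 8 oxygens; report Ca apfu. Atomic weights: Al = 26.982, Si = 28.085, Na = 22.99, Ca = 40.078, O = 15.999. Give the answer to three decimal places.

7.76 wt% Na2O ÷ 61.979 g/mol = 0.12520 mol, giving 0.25040 Na and 0.12520 O.
6.92 wt% CaO ÷ 56.077 g/mol = 0.12340 mol, giving 0.12340 Ca and 0.12340 O.
25.27 wt% Al2O3 ÷ 101.961 g/mol = 0.24784 mol, giving 0.49568 Al and 0.74352 O.
59.86 wt% SiO2 ÷ 60.083 g/mol = 0.99629 mol, giving 0.99629 Si and 1.99258 O.
Oxygen sums to 2.98470; scaling by 8/2.98470 = 2.68034 puts the formula on 8 O.
Ca: 0.12340 × 2.68034 = 0.331 atoms per formula unit.

0.331 Ca apfu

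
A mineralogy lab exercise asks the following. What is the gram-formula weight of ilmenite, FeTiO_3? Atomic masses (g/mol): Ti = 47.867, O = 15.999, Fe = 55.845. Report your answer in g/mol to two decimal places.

Fe: 1 × 55.845 = 55.8450
Ti: 1 × 47.867 = 47.8670
O: 3 × 15.999 = 47.9970
Summing the contributions gives the formula mass.

151.71 g/mol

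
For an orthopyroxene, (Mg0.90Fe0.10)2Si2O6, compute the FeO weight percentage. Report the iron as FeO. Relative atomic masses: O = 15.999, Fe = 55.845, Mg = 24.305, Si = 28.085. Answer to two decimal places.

6.94 wt%

M((Mg0.90Fe0.10)2Si2O6) = 207.082 g/mol; M(FeO) = 71.844 g/mol.
Moles FeO per formula unit = 0.20 Fe ÷ 1 = 0.2000.
FeO fraction = (0.2000 × 71.844) / 207.082 = 14.369/207.082 = 0.0694.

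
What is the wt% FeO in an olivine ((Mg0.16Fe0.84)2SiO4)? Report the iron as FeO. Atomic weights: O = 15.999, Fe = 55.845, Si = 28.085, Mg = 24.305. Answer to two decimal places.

62.32 wt%

M((Mg0.16Fe0.84)2SiO4) = 193.678 g/mol; M(FeO) = 71.844 g/mol.
Moles FeO per formula unit = 1.68 Fe ÷ 1 = 1.6800.
FeO fraction = (1.6800 × 71.844) / 193.678 = 120.698/193.678 = 0.6232.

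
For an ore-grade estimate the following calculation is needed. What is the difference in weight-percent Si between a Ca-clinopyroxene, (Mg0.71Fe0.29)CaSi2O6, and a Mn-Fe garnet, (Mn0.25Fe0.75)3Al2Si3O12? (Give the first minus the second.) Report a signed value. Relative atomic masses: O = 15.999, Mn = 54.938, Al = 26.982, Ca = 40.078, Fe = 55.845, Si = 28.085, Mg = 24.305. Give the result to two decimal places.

First mineral: 56.170 g Si in 225.694 g formula = 24.89 wt% Si.
Second mineral: 84.255 g Si in 497.062 g formula = 16.95 wt% Si.
24.89% − 16.95% gives a difference of 7.94 percentage points.

7.94 percentage points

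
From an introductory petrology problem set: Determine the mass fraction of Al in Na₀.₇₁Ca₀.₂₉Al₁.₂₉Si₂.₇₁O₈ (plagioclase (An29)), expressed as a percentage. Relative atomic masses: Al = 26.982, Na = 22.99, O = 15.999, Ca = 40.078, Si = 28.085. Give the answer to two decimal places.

13.04 wt%

Molar mass of Na₀.₇₁Ca₀.₂₉Al₁.₂₉Si₂.₇₁O₈: 0.71×22.99 + 0.29×40.078 + 1.29×26.982 + 2.71×28.085 + 8×15.999 = 266.855 g/mol.
Mass of Al per formula unit: 1.29 × 26.982 = 34.807 g.
Weight fraction Al = 34.807 / 266.855 = 0.1304.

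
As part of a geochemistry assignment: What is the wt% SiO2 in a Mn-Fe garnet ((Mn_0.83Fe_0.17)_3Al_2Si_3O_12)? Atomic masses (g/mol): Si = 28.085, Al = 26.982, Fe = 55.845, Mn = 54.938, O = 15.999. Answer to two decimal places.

Molar mass of (Mn_0.83Fe_0.17)_3Al_2Si_3O_12 = 2.49·54.938 + 0.51·55.845 + 2·26.982 + 3·28.085 + 12·15.999 = 495.484 g/mol.
Each formula unit contains 3 Si, equivalent to 3/1 = 3.0000 mol SiO2.
M(SiO2) = 1×28.085 + 2×15.999 = 60.083 g/mol.
Mass of SiO2 per formula unit = 3.0000 × 60.083 = 180.249 g.
SiO2 wt% = 180.249 / 495.484 × 100 = 36.38%.

36.38 wt%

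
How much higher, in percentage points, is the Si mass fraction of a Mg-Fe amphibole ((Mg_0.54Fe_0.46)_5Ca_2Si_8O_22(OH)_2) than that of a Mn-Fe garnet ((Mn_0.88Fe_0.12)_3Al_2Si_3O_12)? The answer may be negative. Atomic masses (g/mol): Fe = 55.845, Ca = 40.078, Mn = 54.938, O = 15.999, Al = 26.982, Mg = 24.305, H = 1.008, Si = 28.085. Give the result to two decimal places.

8.38 percentage points

First mineral: 224.680 g Si in 884.895 g formula = 25.39 wt% Si.
Second mineral: 84.255 g Si in 495.348 g formula = 17.01 wt% Si.
25.39% − 17.01% gives a difference of 8.38 percentage points.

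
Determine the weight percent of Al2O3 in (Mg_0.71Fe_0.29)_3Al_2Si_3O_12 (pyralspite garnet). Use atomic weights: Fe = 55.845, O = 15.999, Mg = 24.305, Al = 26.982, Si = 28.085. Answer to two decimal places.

Formula mass = 430.562 g/mol.
2 Al → 1.0000 mol Al2O3 per formula unit; M(Al2O3) = 101.961, so Al2O3 mass = 101.961 g.
101.961/430.562 × 100 = 23.68 wt%.

23.68 wt%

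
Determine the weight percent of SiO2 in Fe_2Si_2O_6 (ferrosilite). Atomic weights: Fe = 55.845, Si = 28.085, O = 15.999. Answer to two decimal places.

45.54 wt%

Formula mass = 263.854 g/mol.
2 Si → 2.0000 mol SiO2 per formula unit; M(SiO2) = 60.083, so SiO2 mass = 120.166 g.
120.166/263.854 × 100 = 45.54 wt%.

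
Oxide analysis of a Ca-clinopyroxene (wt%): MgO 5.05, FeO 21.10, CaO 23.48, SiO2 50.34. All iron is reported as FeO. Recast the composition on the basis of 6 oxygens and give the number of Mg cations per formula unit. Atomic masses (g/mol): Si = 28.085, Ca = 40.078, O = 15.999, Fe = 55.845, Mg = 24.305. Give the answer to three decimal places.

MgO (M=40.304): mol = 0.12530; Mg = 0.12530, O = 0.12530.
FeO (M=71.844): mol = 0.29369; Fe = 0.29369, O = 0.29369.
CaO (M=56.077): mol = 0.41871; Ca = 0.41871, O = 0.41871.
SiO2 (M=60.083): mol = 0.83784; Si = 0.83784, O = 1.67568.
ΣO = 2.51338; factor = 6/ΣO = 2.38722.
Mg apfu = 0.12530 × 2.38722 = 0.299.

0.299 Mg apfu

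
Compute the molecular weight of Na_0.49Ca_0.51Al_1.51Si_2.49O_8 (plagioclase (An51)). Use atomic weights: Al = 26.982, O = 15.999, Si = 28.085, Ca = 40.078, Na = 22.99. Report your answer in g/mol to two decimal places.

270.37 g/mol

The formula mass is the sum 0.49×22.99 + 0.51×40.078 + 1.51×26.982 + 2.49×28.085 + 8×15.999.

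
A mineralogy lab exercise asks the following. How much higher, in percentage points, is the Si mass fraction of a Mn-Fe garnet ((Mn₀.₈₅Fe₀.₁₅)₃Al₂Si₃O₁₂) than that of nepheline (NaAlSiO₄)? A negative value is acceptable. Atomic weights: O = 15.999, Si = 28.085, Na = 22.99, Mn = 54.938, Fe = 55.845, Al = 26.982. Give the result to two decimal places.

Si in (Mn₀.₈₅Fe₀.₁₅)₃Al₂Si₃O₁₂: molar mass 495.429 g/mol; 3×28.085 = 84.255 g → 17.01 wt%.
Si in NaAlSiO₄: molar mass 142.053 g/mol; 1×28.085 = 28.085 g → 19.77 wt%.
Difference = 17.01 − 19.77 = -2.76 percentage points.

-2.76 percentage points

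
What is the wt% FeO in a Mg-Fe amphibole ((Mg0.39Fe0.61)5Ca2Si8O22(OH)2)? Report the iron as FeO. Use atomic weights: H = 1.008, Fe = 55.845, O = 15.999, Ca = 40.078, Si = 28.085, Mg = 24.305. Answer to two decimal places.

Molar mass of (Mg0.39Fe0.61)5Ca2Si8O22(OH)2 = 1.95*24.305 + 3.05*55.845 + 2*40.078 + 8*28.085 + 24*15.999 + 2*1.008 = 908.550 g/mol.
Each formula unit contains 3.05 Fe, equivalent to 3.05/1 = 3.0500 mol FeO.
M(FeO) = 1×55.845 + 1×15.999 = 71.844 g/mol.
Mass of FeO per formula unit = 3.0500 × 71.844 = 219.124 g.
FeO wt% = 219.124 / 908.550 × 100 = 24.12%.

24.12 wt%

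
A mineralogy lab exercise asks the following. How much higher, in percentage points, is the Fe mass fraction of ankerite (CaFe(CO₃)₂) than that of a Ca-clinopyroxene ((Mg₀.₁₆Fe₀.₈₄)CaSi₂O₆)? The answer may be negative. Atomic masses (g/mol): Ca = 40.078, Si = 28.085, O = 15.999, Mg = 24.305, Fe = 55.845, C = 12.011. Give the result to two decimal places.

6.56 percentage points

First mineral: 55.845 g Fe in 215.939 g formula = 25.86 wt% Fe.
Second mineral: 46.910 g Fe in 243.041 g formula = 19.30 wt% Fe.
25.86% − 19.30% gives a difference of 6.56 percentage points.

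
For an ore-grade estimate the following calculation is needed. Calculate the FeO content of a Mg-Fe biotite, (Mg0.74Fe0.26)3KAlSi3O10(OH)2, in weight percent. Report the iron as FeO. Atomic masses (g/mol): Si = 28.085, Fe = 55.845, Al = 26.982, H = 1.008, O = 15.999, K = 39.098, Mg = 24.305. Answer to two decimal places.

12.68 wt%

Formula mass = 441.855 g/mol.
0.78 Fe → 0.7800 mol FeO per formula unit; M(FeO) = 71.844, so FeO mass = 56.038 g.
56.038/441.855 × 100 = 12.68 wt%.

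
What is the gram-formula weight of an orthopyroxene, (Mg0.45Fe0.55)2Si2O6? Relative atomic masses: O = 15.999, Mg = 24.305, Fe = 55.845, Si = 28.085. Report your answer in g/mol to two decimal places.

The formula mass is the sum 0.90*24.305 + 1.10*55.845 + 2*28.085 + 6*15.999.

235.47 g/mol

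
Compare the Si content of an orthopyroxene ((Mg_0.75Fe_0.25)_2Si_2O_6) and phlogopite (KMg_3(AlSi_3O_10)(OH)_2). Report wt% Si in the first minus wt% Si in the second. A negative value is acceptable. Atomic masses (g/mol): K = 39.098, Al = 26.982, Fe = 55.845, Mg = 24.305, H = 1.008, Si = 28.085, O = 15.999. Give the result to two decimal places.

Si in (Mg_0.75Fe_0.25)_2Si_2O_6: molar mass 216.544 g/mol; 2×28.085 = 56.170 g → 25.94 wt%.
Si in KMg_3(AlSi_3O_10)(OH)_2: molar mass 417.254 g/mol; 3×28.085 = 84.255 g → 20.19 wt%.
Difference = 25.94 − 20.19 = 5.75 percentage points.

5.75 percentage points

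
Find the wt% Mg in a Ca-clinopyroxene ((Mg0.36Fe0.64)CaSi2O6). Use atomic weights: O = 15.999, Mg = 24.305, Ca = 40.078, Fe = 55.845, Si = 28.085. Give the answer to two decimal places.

3.70 weight percent

M((Mg0.36Fe0.64)CaSi2O6) = 236.733 g/mol.
Mg contributes 0.36 × 24.305 = 8.750 g per mole.
8.750/236.733 = 0.0370 → 3.70%.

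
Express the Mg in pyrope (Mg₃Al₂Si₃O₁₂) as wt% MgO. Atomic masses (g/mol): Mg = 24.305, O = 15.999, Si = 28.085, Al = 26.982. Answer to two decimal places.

29.99 wt%

Formula mass = 403.122 g/mol.
3 Mg → 3.0000 mol MgO per formula unit; M(MgO) = 40.304, so MgO mass = 120.912 g.
120.912/403.122 × 100 = 29.99 wt%.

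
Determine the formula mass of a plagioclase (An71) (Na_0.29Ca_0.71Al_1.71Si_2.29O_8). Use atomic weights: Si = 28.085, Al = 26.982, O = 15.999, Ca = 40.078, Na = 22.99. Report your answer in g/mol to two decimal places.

M = 0.29×22.99 + 0.71×40.078 + 1.71×26.982 + 2.29×28.085 + 8×15.999

273.57 g/mol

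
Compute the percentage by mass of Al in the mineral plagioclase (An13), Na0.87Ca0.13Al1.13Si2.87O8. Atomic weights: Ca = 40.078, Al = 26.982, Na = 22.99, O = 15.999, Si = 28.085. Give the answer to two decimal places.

Molar mass of Na0.87Ca0.13Al1.13Si2.87O8: 0.87×22.99 + 0.13×40.078 + 1.13×26.982 + 2.87×28.085 + 8×15.999 = 264.297 g/mol.
Mass of Al per formula unit: 1.13 × 26.982 = 30.490 g.
Weight fraction Al = 30.490 / 264.297 = 0.1154.

11.54 mass %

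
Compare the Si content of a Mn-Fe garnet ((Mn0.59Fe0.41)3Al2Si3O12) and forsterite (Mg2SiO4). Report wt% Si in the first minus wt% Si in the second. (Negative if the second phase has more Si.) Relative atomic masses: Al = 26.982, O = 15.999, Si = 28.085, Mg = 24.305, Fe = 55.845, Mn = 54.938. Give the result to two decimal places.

M((Mn0.59Fe0.41)3Al2Si3O12) = 496.137 g/mol, so wt% Si = 84.255/496.137 × 100 = 16.98%.
M(Mg2SiO4) = 140.691 g/mol, so wt% Si = 28.085/140.691 × 100 = 19.96%.
16.98 − 19.96 = -2.98 pp.

-2.98 percentage points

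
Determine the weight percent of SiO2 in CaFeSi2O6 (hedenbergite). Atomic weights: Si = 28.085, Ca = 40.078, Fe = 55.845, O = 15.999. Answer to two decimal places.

48.44 wt%

Molar mass of CaFeSi2O6 = 1*40.078 + 1*55.845 + 2*28.085 + 6*15.999 = 248.087 g/mol.
Each formula unit contains 2 Si, equivalent to 2/1 = 2.0000 mol SiO2.
M(SiO2) = 1×28.085 + 2×15.999 = 60.083 g/mol.
Mass of SiO2 per formula unit = 2.0000 × 60.083 = 120.166 g.
SiO2 wt% = 120.166 / 248.087 × 100 = 48.44%.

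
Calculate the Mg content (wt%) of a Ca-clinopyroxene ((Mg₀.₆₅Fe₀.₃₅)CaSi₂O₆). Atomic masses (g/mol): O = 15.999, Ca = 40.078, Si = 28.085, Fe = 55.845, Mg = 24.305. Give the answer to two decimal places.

6.94 wt%

Molar mass of (Mg₀.₆₅Fe₀.₃₅)CaSi₂O₆: 0.65·24.305 + 0.35·55.845 + 1·40.078 + 2·28.085 + 6·15.999 = 227.586 g/mol.
Mass of Mg per formula unit: 0.65 × 24.305 = 15.798 g.
Weight fraction Mg = 15.798 / 227.586 = 0.0694.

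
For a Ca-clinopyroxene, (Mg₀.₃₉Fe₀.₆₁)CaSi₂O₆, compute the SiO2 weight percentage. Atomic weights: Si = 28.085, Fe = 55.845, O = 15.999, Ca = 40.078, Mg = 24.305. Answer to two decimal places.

50.96 wt%

M((Mg₀.₃₉Fe₀.₆₁)CaSi₂O₆) = 235.786 g/mol; M(SiO2) = 60.083 g/mol.
Moles SiO2 per formula unit = 2 Si ÷ 1 = 2.0000.
SiO2 fraction = (2.0000 × 60.083) / 235.786 = 120.166/235.786 = 0.5096.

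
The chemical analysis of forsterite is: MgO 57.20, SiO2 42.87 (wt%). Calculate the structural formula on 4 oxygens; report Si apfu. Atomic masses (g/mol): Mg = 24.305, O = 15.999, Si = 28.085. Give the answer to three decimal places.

1.003 Si apfu

57.20 wt% MgO ÷ 40.304 g/mol = 1.41921 mol, giving 1.41921 Mg and 1.41921 O.
42.87 wt% SiO2 ÷ 60.083 g/mol = 0.71351 mol, giving 0.71351 Si and 1.42702 O.
Oxygen sums to 2.84623; scaling by 4/2.84623 = 1.40537 puts the formula on 4 O.
Si: 0.71351 × 1.40537 = 1.003 atoms per formula unit.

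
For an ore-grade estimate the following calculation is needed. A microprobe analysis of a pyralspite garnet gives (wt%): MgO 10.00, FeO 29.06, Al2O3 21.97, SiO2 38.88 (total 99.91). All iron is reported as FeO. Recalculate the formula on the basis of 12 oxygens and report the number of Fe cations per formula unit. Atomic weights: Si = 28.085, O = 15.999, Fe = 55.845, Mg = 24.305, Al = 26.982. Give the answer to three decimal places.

MgO (M=40.304): mol = 0.24811; Mg = 0.24811, O = 0.24811.
FeO (M=71.844): mol = 0.40449; Fe = 0.40449, O = 0.40449.
Al2O3 (M=101.961): mol = 0.21547; Al = 0.43094, O = 0.64641.
SiO2 (M=60.083): mol = 0.64710; Si = 0.64710, O = 1.29420.
ΣO = 2.59321; factor = 12/ΣO = 4.62747.
Fe apfu = 0.40449 × 4.62747 = 1.872.

1.872 Fe apfu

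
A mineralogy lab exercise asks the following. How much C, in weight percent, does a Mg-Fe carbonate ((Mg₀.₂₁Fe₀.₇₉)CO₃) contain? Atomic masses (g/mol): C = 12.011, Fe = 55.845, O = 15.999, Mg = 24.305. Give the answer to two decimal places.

Molar mass of (Mg₀.₂₁Fe₀.₇₉)CO₃: 0.21*24.305 + 0.79*55.845 + 1*12.011 + 3*15.999 = 109.230 g/mol.
Mass of C per formula unit: 1 × 12.011 = 12.011 g.
Weight fraction C = 12.011 / 109.230 = 0.1100.

11.00 weight percent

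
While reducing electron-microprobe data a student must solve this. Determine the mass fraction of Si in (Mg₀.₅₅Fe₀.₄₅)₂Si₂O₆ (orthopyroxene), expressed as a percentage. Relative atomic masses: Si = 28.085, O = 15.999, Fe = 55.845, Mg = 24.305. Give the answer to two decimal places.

24.51 wt%

Formula mass = 1.10*24.305 + 0.90*55.845 + 2*28.085 + 6*15.999 = 229.160 g/mol, of which 56.170 g is Si.
So Si makes up 56.170/229.160 = 0.2451 of the mass, i.e. 24.51%.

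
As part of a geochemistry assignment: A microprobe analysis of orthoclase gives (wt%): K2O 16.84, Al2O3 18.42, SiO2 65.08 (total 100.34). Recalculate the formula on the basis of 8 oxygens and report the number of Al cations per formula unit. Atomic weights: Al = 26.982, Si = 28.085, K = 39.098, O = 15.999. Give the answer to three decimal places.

1.001 Al apfu

16.84 wt% K2O ÷ 94.195 g/mol = 0.17878 mol, giving 0.35756 K and 0.17878 O.
18.42 wt% Al2O3 ÷ 101.961 g/mol = 0.18066 mol, giving 0.36132 Al and 0.54198 O.
65.08 wt% SiO2 ÷ 60.083 g/mol = 1.08317 mol, giving 1.08317 Si and 2.16634 O.
Oxygen sums to 2.88710; scaling by 8/2.88710 = 2.77095 puts the formula on 8 O.
Al: 0.36132 × 2.77095 = 1.001 atoms per formula unit.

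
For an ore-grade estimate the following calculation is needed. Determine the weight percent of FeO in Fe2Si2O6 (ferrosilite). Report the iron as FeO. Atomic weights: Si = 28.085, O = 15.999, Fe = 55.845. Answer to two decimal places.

Formula mass = 263.854 g/mol.
2 Fe → 2.0000 mol FeO per formula unit; M(FeO) = 71.844, so FeO mass = 143.688 g.
143.688/263.854 × 100 = 54.46 wt%.

54.46 wt%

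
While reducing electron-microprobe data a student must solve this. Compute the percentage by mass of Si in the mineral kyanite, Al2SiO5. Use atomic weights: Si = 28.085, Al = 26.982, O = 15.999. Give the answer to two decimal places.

17.33 wt%

Formula mass = 2*26.982 + 1*28.085 + 5*15.999 = 162.044 g/mol, of which 28.085 g is Si.
So Si makes up 28.085/162.044 = 0.1733 of the mass, i.e. 17.33%.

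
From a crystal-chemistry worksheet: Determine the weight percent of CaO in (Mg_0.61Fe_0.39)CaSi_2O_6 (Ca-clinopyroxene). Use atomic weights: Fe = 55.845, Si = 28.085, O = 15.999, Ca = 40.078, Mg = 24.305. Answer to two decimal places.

M((Mg_0.61Fe_0.39)CaSi_2O_6) = 228.848 g/mol; M(CaO) = 56.077 g/mol.
Moles CaO per formula unit = 1 Ca ÷ 1 = 1.0000.
CaO fraction = (1.0000 × 56.077) / 228.848 = 56.077/228.848 = 0.2450.

24.50 wt%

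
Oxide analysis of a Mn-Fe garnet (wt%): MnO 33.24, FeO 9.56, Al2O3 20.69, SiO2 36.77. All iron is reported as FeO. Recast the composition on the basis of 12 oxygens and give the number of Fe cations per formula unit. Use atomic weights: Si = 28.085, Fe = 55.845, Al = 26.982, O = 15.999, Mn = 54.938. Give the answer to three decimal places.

MnO: 33.24/70.937 = 0.46858 mol → 0.46858 mol Mn, 0.46858 mol O.
FeO: 9.56/71.844 = 0.13307 mol → 0.13307 mol Fe, 0.13307 mol O.
Al2O3: 20.69/101.961 = 0.20292 mol → 0.40584 mol Al, 0.60876 mol O.
SiO2: 36.77/60.083 = 0.61199 mol → 0.61199 mol Si, 1.22398 mol O.
Total oxygen = 2.43439 mol. Normalization factor = 12/2.43439 = 4.92937.
Fe per 12 O = 0.13307 × 4.92937 = 0.656.

0.656 Fe apfu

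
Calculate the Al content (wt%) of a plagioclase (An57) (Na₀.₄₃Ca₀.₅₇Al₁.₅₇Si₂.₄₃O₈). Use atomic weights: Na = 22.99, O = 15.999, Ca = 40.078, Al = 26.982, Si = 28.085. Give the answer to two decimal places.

15.61 wt%

M(Na₀.₄₃Ca₀.₅₇Al₁.₅₇Si₂.₄₃O₈) = 271.330 g/mol.
Al contributes 1.57 × 26.982 = 42.362 g per mole.
42.362/271.330 = 0.1561 → 15.61%.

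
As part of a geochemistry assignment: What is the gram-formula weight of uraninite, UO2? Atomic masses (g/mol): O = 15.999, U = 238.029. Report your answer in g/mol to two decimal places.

M = 1*238.029 + 2*15.999

270.03 g/mol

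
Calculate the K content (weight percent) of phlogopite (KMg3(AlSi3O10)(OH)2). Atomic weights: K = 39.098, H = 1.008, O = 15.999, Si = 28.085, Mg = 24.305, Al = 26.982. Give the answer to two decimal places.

M(KMg3(AlSi3O10)(OH)2) = 417.254 g/mol.
K contributes 1 × 39.098 = 39.098 g per mole.
39.098/417.254 = 0.0937 → 9.37%.

9.37 weight percent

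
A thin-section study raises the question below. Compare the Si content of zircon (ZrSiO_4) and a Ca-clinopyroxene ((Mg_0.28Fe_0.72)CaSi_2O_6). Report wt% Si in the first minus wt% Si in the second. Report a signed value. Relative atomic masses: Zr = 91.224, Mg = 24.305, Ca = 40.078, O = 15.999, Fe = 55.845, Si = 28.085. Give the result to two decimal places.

M(ZrSiO_4) = 183.305 g/mol, so wt% Si = 28.085/183.305 × 100 = 15.32%.
M((Mg_0.28Fe_0.72)CaSi_2O_6) = 239.256 g/mol, so wt% Si = 56.170/239.256 × 100 = 23.48%.
15.32 − 23.48 = -8.16 pp.

-8.16 percentage points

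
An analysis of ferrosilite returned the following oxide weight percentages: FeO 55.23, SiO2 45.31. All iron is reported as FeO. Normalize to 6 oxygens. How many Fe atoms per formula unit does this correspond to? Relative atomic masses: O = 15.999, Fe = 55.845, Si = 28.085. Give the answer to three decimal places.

2.026 Fe apfu

FeO (M=71.844): mol = 0.76875; Fe = 0.76875, O = 0.76875.
SiO2 (M=60.083): mol = 0.75412; Si = 0.75412, O = 1.50824.
ΣO = 2.27699; factor = 6/ΣO = 2.63506.
Fe apfu = 0.76875 × 2.63506 = 2.026.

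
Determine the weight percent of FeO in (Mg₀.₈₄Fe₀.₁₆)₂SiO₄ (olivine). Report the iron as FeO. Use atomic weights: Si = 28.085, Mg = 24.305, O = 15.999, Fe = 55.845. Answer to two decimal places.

Formula mass = 150.784 g/mol.
0.32 Fe → 0.3200 mol FeO per formula unit; M(FeO) = 71.844, so FeO mass = 22.990 g.
22.990/150.784 × 100 = 15.25 wt%.

15.25 wt%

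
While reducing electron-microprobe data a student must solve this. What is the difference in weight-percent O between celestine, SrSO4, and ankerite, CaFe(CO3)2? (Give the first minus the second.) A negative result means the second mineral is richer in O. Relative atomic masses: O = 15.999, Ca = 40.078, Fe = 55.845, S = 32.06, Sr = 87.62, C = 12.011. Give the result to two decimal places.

-9.61 percentage points

O in SrSO4: molar mass 183.676 g/mol; 4×15.999 = 63.996 g → 34.84 wt%.
O in CaFe(CO3)2: molar mass 215.939 g/mol; 6×15.999 = 95.994 g → 44.45 wt%.
Difference = 34.84 − 44.45 = -9.61 percentage points.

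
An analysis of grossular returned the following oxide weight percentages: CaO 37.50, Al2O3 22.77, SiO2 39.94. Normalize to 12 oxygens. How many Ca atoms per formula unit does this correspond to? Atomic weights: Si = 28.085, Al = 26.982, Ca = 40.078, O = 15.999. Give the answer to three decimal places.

CaO: 37.50/56.077 = 0.66872 mol → 0.66872 mol Ca, 0.66872 mol O.
Al2O3: 22.77/101.961 = 0.22332 mol → 0.44664 mol Al, 0.66996 mol O.
SiO2: 39.94/60.083 = 0.66475 mol → 0.66475 mol Si, 1.32950 mol O.
Total oxygen = 2.66818 mol. Normalization factor = 12/2.66818 = 4.49745.
Ca per 12 O = 0.66872 × 4.49745 = 3.008.

3.008 Ca apfu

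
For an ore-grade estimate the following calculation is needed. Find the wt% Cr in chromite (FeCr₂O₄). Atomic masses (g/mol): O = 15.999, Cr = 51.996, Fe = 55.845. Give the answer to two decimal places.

46.46 weight percent

Molar mass of FeCr₂O₄: 1·55.845 + 2·51.996 + 4·15.999 = 223.833 g/mol.
Mass of Cr per formula unit: 2 × 51.996 = 103.992 g.
Weight fraction Cr = 103.992 / 223.833 = 0.4646.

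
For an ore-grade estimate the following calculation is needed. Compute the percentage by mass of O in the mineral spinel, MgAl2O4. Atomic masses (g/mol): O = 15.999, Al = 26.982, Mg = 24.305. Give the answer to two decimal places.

Formula mass = 1*24.305 + 2*26.982 + 4*15.999 = 142.265 g/mol, of which 63.996 g is O.
So O makes up 63.996/142.265 = 0.4498 of the mass, i.e. 44.98%.

44.98 mass %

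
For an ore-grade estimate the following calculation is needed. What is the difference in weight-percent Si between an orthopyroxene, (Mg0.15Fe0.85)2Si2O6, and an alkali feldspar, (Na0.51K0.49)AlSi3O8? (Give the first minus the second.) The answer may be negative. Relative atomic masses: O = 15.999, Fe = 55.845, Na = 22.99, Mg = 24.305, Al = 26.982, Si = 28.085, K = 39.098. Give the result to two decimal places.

-9.11 percentage points

M((Mg0.15Fe0.85)2Si2O6) = 254.392 g/mol, so wt% Si = 56.170/254.392 × 100 = 22.08%.
M((Na0.51K0.49)AlSi3O8) = 270.112 g/mol, so wt% Si = 84.255/270.112 × 100 = 31.19%.
22.08 − 31.19 = -9.11 pp.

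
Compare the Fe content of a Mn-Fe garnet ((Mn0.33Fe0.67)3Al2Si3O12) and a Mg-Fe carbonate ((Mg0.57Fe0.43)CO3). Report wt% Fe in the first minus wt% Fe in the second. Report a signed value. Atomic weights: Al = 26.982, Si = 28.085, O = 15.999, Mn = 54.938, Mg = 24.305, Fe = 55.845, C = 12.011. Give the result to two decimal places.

-1.94 percentage points

M((Mn0.33Fe0.67)3Al2Si3O12) = 496.844 g/mol, so wt% Fe = 112.248/496.844 × 100 = 22.59%.
M((Mg0.57Fe0.43)CO3) = 97.875 g/mol, so wt% Fe = 24.013/97.875 × 100 = 24.53%.
22.59 − 24.53 = -1.94 pp.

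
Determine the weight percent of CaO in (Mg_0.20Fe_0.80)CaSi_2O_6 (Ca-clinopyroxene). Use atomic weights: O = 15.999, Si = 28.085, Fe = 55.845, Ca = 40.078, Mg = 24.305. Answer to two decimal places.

23.19 wt%

M((Mg_0.20Fe_0.80)CaSi_2O_6) = 241.779 g/mol; M(CaO) = 56.077 g/mol.
Moles CaO per formula unit = 1 Ca ÷ 1 = 1.0000.
CaO fraction = (1.0000 × 56.077) / 241.779 = 56.077/241.779 = 0.2319.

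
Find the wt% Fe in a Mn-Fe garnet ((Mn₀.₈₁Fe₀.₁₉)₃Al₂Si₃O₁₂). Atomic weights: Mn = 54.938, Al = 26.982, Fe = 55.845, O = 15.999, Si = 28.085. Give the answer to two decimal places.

Molar mass of (Mn₀.₈₁Fe₀.₁₉)₃Al₂Si₃O₁₂: 2.43·54.938 + 0.57·55.845 + 2·26.982 + 3·28.085 + 12·15.999 = 495.538 g/mol.
Mass of Fe per formula unit: 0.57 × 55.845 = 31.832 g.
Weight fraction Fe = 31.832 / 495.538 = 0.0642.

6.42 weight percent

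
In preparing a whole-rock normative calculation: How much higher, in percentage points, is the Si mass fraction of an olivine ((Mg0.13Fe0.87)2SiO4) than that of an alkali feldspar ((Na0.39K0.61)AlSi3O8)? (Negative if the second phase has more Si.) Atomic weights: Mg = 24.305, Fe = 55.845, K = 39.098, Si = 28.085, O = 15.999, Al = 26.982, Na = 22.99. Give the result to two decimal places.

-16.61 percentage points

Si in (Mg0.13Fe0.87)2SiO4: molar mass 195.571 g/mol; 1×28.085 = 28.085 g → 14.36 wt%.
Si in (Na0.39K0.61)AlSi3O8: molar mass 272.045 g/mol; 3×28.085 = 84.255 g → 30.97 wt%.
Difference = 14.36 − 30.97 = -16.61 percentage points.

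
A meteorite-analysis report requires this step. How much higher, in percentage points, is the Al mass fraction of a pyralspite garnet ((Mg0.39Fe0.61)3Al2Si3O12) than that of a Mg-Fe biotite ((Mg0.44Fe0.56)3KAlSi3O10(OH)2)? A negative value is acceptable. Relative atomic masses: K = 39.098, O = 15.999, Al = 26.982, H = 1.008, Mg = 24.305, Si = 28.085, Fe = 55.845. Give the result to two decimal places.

5.97 percentage points

Al in (Mg0.39Fe0.61)3Al2Si3O12: molar mass 460.840 g/mol; 2×26.982 = 53.964 g → 11.71 wt%.
Al in (Mg0.44Fe0.56)3KAlSi3O10(OH)2: molar mass 470.241 g/mol; 1×26.982 = 26.982 g → 5.74 wt%.
Difference = 11.71 − 5.74 = 5.97 percentage points.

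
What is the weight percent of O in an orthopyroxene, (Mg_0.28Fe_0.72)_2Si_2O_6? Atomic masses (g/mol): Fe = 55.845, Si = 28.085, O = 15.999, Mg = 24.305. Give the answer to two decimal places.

Molar mass of (Mg_0.28Fe_0.72)_2Si_2O_6: 0.56*24.305 + 1.44*55.845 + 2*28.085 + 6*15.999 = 246.192 g/mol.
Mass of O per formula unit: 6 × 15.999 = 95.994 g.
Weight fraction O = 95.994 / 246.192 = 0.3899.

38.99 wt%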